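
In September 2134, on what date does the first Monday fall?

September 6, 2134

September 1, 2134 is a Wednesday.
The first Monday is therefore September 6 (5 days later).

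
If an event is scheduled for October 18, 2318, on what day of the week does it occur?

Doomsday rule: the anchor day for the 2300s is Wednesday. For year 18: 18÷12 = 1 r 6, and 6÷4 = 1, so 1+6+1 = 8.
Wednesday + 8 ≡ Thursday — that's 2318's doomsday.
In October the doomsday date is Oct 10.
Oct 18 is 8 days after Oct 10; 8 mod 7 = 1, so Thursday + 1 = Friday.

Friday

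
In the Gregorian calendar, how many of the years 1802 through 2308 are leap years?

123

Multiples of 4 in [1802,2308]: 127.
Of those, multiples of 100: 5 (not leap unless ÷400).
Multiples of 400: 1.
Leap years = 127 − 5 + 1 = 123.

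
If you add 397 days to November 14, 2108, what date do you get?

December 16, 2109

Nov has 30 days: +17 → Dec 1, 2108 (380 left).
Dec has 31 days: +31 → Jan 1, 2109 (349 left).
Jan has 31 days: +31 → Feb 1, 2109 (318 left).
Feb has 28 days: +28 → Mar 1, 2109 (290 left).
Mar has 31 days: +31 → Apr 1, 2109 (259 left).
Apr has 30 days: +30 → May 1, 2109 (229 left).
May has 31 days: +31 → Jun 1, 2109 (198 left).
Jun has 30 days: +30 → Jul 1, 2109 (168 left).
Jul has 31 days: +31 → Aug 1, 2109 (137 left).
Aug has 31 days: +31 → Sep 1, 2109 (106 left).
Sep has 30 days: +30 → Oct 1, 2109 (76 left).
Oct has 31 days: +31 → Nov 1, 2109 (45 left).
Nov has 30 days: +30 → Dec 1, 2109 (15 left).
+15 → Dec 16, 2109.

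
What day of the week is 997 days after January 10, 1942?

Tuesday

First find the weekday of Jan 10, 1942. Doomsday rule: the anchor day for the 1900s is Wednesday. For year 42: 42÷12 = 3 r 6, and 6÷4 = 1, so 3+6+1 = 10.
Wednesday + 10 ≡ Saturday — that's 1942's doomsday.
In January the doomsday date is Jan 3 (1942 is not a leap year).
Jan 10 is 7 days after Jan 3; 7 mod 7 = 0, so Saturday + 0 = Saturday.
997 mod 7 = 3, so 997 days after a Saturday is Saturday + 3 = Tuesday.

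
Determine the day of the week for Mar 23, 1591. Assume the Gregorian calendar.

Saturday

Doomsday rule: the anchor day for the 1500s is Wednesday. For year 91: 91÷12 = 7 r 7, and 7÷4 = 1, so 7+7+1 = 15.
Wednesday + 15 ≡ Thursday — that's 1591's doomsday.
In March the doomsday date is Mar 14.
Mar 23 is 9 days after Mar 14; 9 mod 7 = 2, so Thursday + 2 = Saturday.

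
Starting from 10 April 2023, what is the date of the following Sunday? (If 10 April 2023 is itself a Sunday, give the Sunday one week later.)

Apr 10, 2023 is a Monday.
From Monday to the next Sunday is 6 days.
Apr 10, 2023 + 6 = Apr 16, 2023.

April 16, 2023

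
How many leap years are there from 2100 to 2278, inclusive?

43

Multiples of 4 in [2100,2278]: 45.
Of those, multiples of 100: 2 (not leap unless ÷400).
Multiples of 400: 0.
Leap years = 45 − 2 + 0 = 43.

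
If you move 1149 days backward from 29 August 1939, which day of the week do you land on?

Monday

First find the weekday of Aug 29, 1939. Doomsday rule: the anchor day for the 1900s is Wednesday. For year 39: 39÷12 = 3 r 3, and 3÷4 = 0, so 3+3+0 = 6.
Wednesday + 6 ≡ Tuesday — that's 1939's doomsday.
In August the doomsday date is Aug 8.
Aug 29 is 21 days after Aug 8; 21 mod 7 = 0, so Tuesday + 0 = Tuesday.
1149 mod 7 = 1, so 1149 days before a Tuesday is Tuesday − 1 = Monday.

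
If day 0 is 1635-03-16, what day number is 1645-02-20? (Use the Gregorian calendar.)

Mar 16, 1635 → Mar 16, 1636: 366 days (Feb 29, 1636 is in that span).
Mar 16, 1636 → Mar 16, 1637: 365 days.
Mar 16, 1637 → Mar 16, 1638: 365 days.
Mar 16, 1638 → Mar 16, 1639: 365 days.
Mar 16, 1639 → Mar 16, 1640: 366 days (Feb 29, 1640 is in that span).
Mar 16, 1640 → Mar 16, 1641: 365 days.
Mar 16, 1641 → Mar 16, 1642: 365 days.
Mar 16, 1642 → Mar 16, 1643: 365 days.
Mar 16, 1643 → Mar 16, 1644: 366 days (Feb 29, 1644 is in that span).
Mar 16, 1644 → Apr 16, 1644: 31 days (March has 31).
Apr 16, 1644 → May 16, 1644: 30 days (April has 30).
May 16, 1644 → Jun 16, 1644: 31 days (May has 31).
Jun 16, 1644 → Jul 16, 1644: 30 days (June has 30).
Jul 16, 1644 → Aug 16, 1644: 31 days (July has 31).
Aug 16, 1644 → Sep 16, 1644: 31 days (August has 31).
Sep 16, 1644 → Oct 16, 1644: 30 days (September has 30).
Oct 16, 1644 → Nov 16, 1644: 31 days (October has 31).
Nov 16, 1644 → Dec 16, 1644: 30 days (November has 30).
Dec 16, 1644 → Jan 16, 1645: 31 days (December has 31).
Jan 16, 1645 → Feb 16, 1645: 31 days (January has 31).
Feb 16, 1645 → Feb 20, 1645: 4 days.
Total: 3629 days.

3629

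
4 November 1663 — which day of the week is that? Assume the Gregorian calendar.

Doomsday rule: the anchor day for the 1600s is Tuesday. For year 63: 63÷12 = 5 r 3, and 3÷4 = 0, so 5+3+0 = 8.
Tuesday + 8 ≡ Wednesday — that's 1663's doomsday.
In November the doomsday date is Nov 7.
Nov 4 is 3 days before Nov 7; 3 mod 7 = 3, so Wednesday − 3 = Sunday.

Sunday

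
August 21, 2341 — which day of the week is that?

Doomsday rule: the anchor day for the 2300s is Wednesday. For year 41: 41÷12 = 3 r 5, and 5÷4 = 1, so 3+5+1 = 9.
Wednesday + 9 ≡ Friday — that's 2341's doomsday.
In August the doomsday date is Aug 8.
Aug 21 is 13 days after Aug 8; 13 mod 7 = 6, so Friday + 6 = Thursday.

Thursday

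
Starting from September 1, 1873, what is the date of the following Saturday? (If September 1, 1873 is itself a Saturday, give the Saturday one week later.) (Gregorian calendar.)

Sep 1, 1873 is a Monday.
From Monday to the next Saturday is 5 days.
Sep 1, 1873 + 5 = Sep 6, 1873.

September 6, 1873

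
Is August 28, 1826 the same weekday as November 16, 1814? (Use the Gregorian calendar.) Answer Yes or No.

From Nov 16, 1814 to Aug 28, 1826 is 4303 days.
4303 mod 7 = 5, so they are different weekdays.
(Nov 16, 1814 is a Wednesday; Aug 28, 1826 is a Monday.)

No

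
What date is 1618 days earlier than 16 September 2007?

−365 (one year) → Sep 16, 2006 (1253 left).
−365 (one year) → Sep 16, 2005 (888 left).
−365 (one year) → Sep 16, 2004 (523 left).
−366 (one year; includes Feb 29, 2004) → Sep 16, 2003 (157 left).
−16 → Aug 31, 2003 (end of Aug, 31 days; 141 left).
−31 → Jul 31, 2003 (end of Jul, 31 days; 110 left).
−31 → Jun 30, 2003 (end of Jun, 30 days; 79 left).
−30 → May 31, 2003 (end of May, 31 days; 49 left).
−31 → Apr 30, 2003 (end of Apr, 30 days; 18 left).
−18 → Apr 12, 2003.

April 12, 2003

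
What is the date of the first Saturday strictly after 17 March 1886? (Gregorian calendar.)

Mar 17, 1886 is a Wednesday.
From Wednesday to the next Saturday is 3 days.
Mar 17, 1886 + 3 = Mar 20, 1886.

March 20, 1886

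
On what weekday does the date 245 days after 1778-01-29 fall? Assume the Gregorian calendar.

Thursday

Jan 29, 1778 is a Thursday.
245 mod 7 = 0, so 245 days after a Thursday is Thursday + 0 = Thursday.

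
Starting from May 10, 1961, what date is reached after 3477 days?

November 16, 1970

+365 (one year) → May 10, 1962 (3112 left).
+365 (one year) → May 10, 1963 (2747 left).
+366 (one year; includes Feb 29, 1964) → May 10, 1964 (2381 left).
+365 (one year) → May 10, 1965 (2016 left).
+365 (one year) → May 10, 1966 (1651 left).
+365 (one year) → May 10, 1967 (1286 left).
+366 (one year; includes Feb 29, 1968) → May 10, 1968 (920 left).
+365 (one year) → May 10, 1969 (555 left).
+365 (one year) → May 10, 1970 (190 left).
May has 31 days: +22 → Jun 1, 1970 (168 left).
Jun has 30 days: +30 → Jul 1, 1970 (138 left).
Jul has 31 days: +31 → Aug 1, 1970 (107 left).
Aug has 31 days: +31 → Sep 1, 1970 (76 left).
Sep has 30 days: +30 → Oct 1, 1970 (46 left).
Oct has 31 days: +31 → Nov 1, 1970 (15 left).
+15 → Nov 16, 1970.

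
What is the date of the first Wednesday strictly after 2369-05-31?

May 31, 2369 is a Saturday.
From Saturday to the next Wednesday is 4 days.
May 31, 2369 + 4 = Jun 4, 2369.

June 4, 2369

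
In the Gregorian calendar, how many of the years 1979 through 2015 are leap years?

9

Multiples of 4 in [1979,2015]: 9.
Of those, multiples of 100: 1 (not leap unless ÷400).
Multiples of 400: 1.
Leap years = 9 − 1 + 1 = 9.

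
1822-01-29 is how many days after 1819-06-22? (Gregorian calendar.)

Jun 22, 1819 → Jun 22, 1820: 366 days (Feb 29, 1820 is in that span).
Jun 22, 1820 → Jun 22, 1821: 365 days.
Jun 22, 1821 → Jul 22, 1821: 30 days (June has 30).
Jul 22, 1821 → Aug 22, 1821: 31 days (July has 31).
Aug 22, 1821 → Sep 22, 1821: 31 days (August has 31).
Sep 22, 1821 → Oct 22, 1821: 30 days (September has 30).
Oct 22, 1821 → Nov 22, 1821: 31 days (October has 31).
Nov 22, 1821 → Dec 22, 1821: 30 days (November has 30).
Dec 22, 1821 → Jan 22, 1822: 31 days (December has 31).
Jan 22, 1822 → Jan 29, 1822: 7 days.
Total: 952 days.

952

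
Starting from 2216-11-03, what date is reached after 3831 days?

+365 (one year) → Nov 3, 2217 (3466 left).
+365 (one year) → Nov 3, 2218 (3101 left).
+365 (one year) → Nov 3, 2219 (2736 left).
+366 (one year; includes Feb 29, 2220) → Nov 3, 2220 (2370 left).
+365 (one year) → Nov 3, 2221 (2005 left).
+365 (one year) → Nov 3, 2222 (1640 left).
+365 (one year) → Nov 3, 2223 (1275 left).
+366 (one year; includes Feb 29, 2224) → Nov 3, 2224 (909 left).
+365 (one year) → Nov 3, 2225 (544 left).
+365 (one year) → Nov 3, 2226 (179 left).
Nov has 30 days: +28 → Dec 1, 2226 (151 left).
Dec has 31 days: +31 → Jan 1, 2227 (120 left).
Jan has 31 days: +31 → Feb 1, 2227 (89 left).
Feb has 28 days: +28 → Mar 1, 2227 (61 left).
Mar has 31 days: +31 → Apr 1, 2227 (30 left).
Apr has 30 days: +30 → May 1, 2227 (0 left).

May 1, 2227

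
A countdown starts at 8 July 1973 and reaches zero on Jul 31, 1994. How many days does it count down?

Jul 8, 1973 → Jul 8, 1974: 365 days.
Jul 8, 1974 → Jul 8, 1975: 365 days.
Jul 8, 1975 → Jul 8, 1976: 366 days (Feb 29, 1976 is in that span).
Jul 8, 1976 → Jul 8, 1977: 365 days.
Jul 8, 1977 → Jul 8, 1978: 365 days.
Jul 8, 1978 → Jul 8, 1979: 365 days.
Jul 8, 1979 → Jul 8, 1980: 366 days (Feb 29, 1980 is in that span).
Jul 8, 1980 → Jul 8, 1981: 365 days.
Jul 8, 1981 → Jul 8, 1982: 365 days.
Jul 8, 1982 → Jul 8, 1983: 365 days.
Jul 8, 1983 → Jul 8, 1984: 366 days (Feb 29, 1984 is in that span).
Jul 8, 1984 → Jul 8, 1985: 365 days.
Jul 8, 1985 → Jul 8, 1986: 365 days.
Jul 8, 1986 → Jul 8, 1987: 365 days.
Jul 8, 1987 → Jul 8, 1988: 366 days (Feb 29, 1988 is in that span).
Jul 8, 1988 → Jul 8, 1989: 365 days.
Jul 8, 1989 → Jul 8, 1990: 365 days.
Jul 8, 1990 → Jul 8, 1991: 365 days.
Jul 8, 1991 → Jul 8, 1992: 366 days (Feb 29, 1992 is in that span).
Jul 8, 1992 → Jul 8, 1993: 365 days.
Jul 8, 1993 → Aug 8, 1993: 31 days (July has 31).
Aug 8, 1993 → Sep 8, 1993: 31 days (August has 31).
Sep 8, 1993 → Oct 8, 1993: 30 days (September has 30).
Oct 8, 1993 → Nov 8, 1993: 31 days (October has 31).
Nov 8, 1993 → Dec 8, 1993: 30 days (November has 30).
Dec 8, 1993 → Jan 8, 1994: 31 days (December has 31).
Jan 8, 1994 → Feb 8, 1994: 31 days (January has 31).
Feb 8, 1994 → Mar 8, 1994: 28 days (February has 28).
Mar 8, 1994 → Apr 8, 1994: 31 days (March has 31).
Apr 8, 1994 → May 8, 1994: 30 days (April has 30).
May 8, 1994 → Jun 8, 1994: 31 days (May has 31).
Jun 8, 1994 → Jul 8, 1994: 30 days (June has 30).
Jul 8, 1994 → Jul 31, 1994: 23 days.
Total: 7693 days.

7693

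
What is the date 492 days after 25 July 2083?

November 28, 2084

+366 (one year; includes Feb 29, 2084) → Jul 25, 2084 (126 left).
Jul has 31 days: +7 → Aug 1, 2084 (119 left).
Aug has 31 days: +31 → Sep 1, 2084 (88 left).
Sep has 30 days: +30 → Oct 1, 2084 (58 left).
Oct has 31 days: +31 → Nov 1, 2084 (27 left).
+27 → Nov 28, 2084.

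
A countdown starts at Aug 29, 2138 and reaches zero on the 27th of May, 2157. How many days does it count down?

6846

Aug 29, 2138 → Aug 29, 2139: 365 days.
Aug 29, 2139 → Aug 29, 2140: 366 days (Feb 29, 2140 is in that span).
Aug 29, 2140 → Aug 29, 2141: 365 days.
Aug 29, 2141 → Aug 29, 2142: 365 days.
Aug 29, 2142 → Aug 29, 2143: 365 days.
Aug 29, 2143 → Aug 29, 2144: 366 days (Feb 29, 2144 is in that span).
Aug 29, 2144 → Aug 29, 2145: 365 days.
Aug 29, 2145 → Aug 29, 2146: 365 days.
Aug 29, 2146 → Aug 29, 2147: 365 days.
Aug 29, 2147 → Aug 29, 2148: 366 days (Feb 29, 2148 is in that span).
Aug 29, 2148 → Aug 29, 2149: 365 days.
Aug 29, 2149 → Aug 29, 2150: 365 days.
Aug 29, 2150 → Aug 29, 2151: 365 days.
Aug 29, 2151 → Aug 29, 2152: 366 days (Feb 29, 2152 is in that span).
Aug 29, 2152 → Aug 29, 2153: 365 days.
Aug 29, 2153 → Aug 29, 2154: 365 days.
Aug 29, 2154 → Aug 29, 2155: 365 days.
Aug 29, 2155 → Aug 29, 2156: 366 days (Feb 29, 2156 is in that span).
Aug 29, 2156 → Sep 29, 2156: 31 days (August has 31).
Sep 29, 2156 → Oct 29, 2156: 30 days (September has 30).
Oct 29, 2156 → Nov 29, 2156: 31 days (October has 31).
Nov 29, 2156 → Dec 29, 2156: 30 days (November has 30).
Dec 29, 2156 → Jan 29, 2157: 31 days (December has 31).
Jan 29, 2157 → Feb 28, 2157: 30 days (January has 31).
Feb 28, 2157 → Mar 28, 2157: 28 days (February has 28).
Mar 28, 2157 → Apr 28, 2157: 31 days (March has 31).
Apr 28, 2157 → May 27, 2157: 29 days.
Total: 6846 days.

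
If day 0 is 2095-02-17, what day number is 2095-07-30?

163

Feb 17, 2095 → Mar 17, 2095: 28 days (February has 28).
Mar 17, 2095 → Apr 17, 2095: 31 days (March has 31).
Apr 17, 2095 → May 17, 2095: 30 days (April has 30).
May 17, 2095 → Jun 17, 2095: 31 days (May has 31).
Jun 17, 2095 → Jul 17, 2095: 30 days (June has 30).
Jul 17, 2095 → Jul 30, 2095: 13 days.
Total: 163 days.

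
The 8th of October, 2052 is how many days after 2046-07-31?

Jul 31, 2046 → Jul 31, 2047: 365 days.
Jul 31, 2047 → Jul 31, 2048: 366 days (Feb 29, 2048 is in that span).
Jul 31, 2048 → Jul 31, 2049: 365 days.
Jul 31, 2049 → Jul 31, 2050: 365 days.
Jul 31, 2050 → Jul 31, 2051: 365 days.
Jul 31, 2051 → Jul 31, 2052: 366 days (Feb 29, 2052 is in that span).
Jul 31, 2052 → Aug 31, 2052: 31 days (July has 31).
Aug 31, 2052 → Sep 30, 2052: 30 days (August has 31).
Sep 30, 2052 → Oct 8, 2052: 8 days.
Total: 2261 days.

2261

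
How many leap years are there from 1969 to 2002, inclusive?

8

Multiples of 4 in [1969,2002]: 8.
Of those, multiples of 100: 1 (not leap unless ÷400).
Multiples of 400: 1.
Leap years = 8 − 1 + 1 = 8.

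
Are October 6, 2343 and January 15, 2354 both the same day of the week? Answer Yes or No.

No

From Oct 6, 2343 to Jan 15, 2354 is 3754 days.
3754 mod 7 = 2, so they are different weekdays.
(Oct 6, 2343 is a Wednesday; Jan 15, 2354 is a Friday.)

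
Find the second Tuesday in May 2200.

May 13, 2200

May 1, 2200 is a Thursday.
The first Tuesday is therefore May 6 (5 days later).
The second Tuesday is 6 + 1×7 = May 13.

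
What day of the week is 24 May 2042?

Saturday

Doomsday rule: the anchor day for the 2000s is Tuesday. For year 42: 42÷12 = 3 r 6, and 6÷4 = 1, so 3+6+1 = 10.
Tuesday + 10 ≡ Friday — that's 2042's doomsday.
In May the doomsday date is May 9.
May 24 is 15 days after May 9; 15 mod 7 = 1, so Friday + 1 = Saturday.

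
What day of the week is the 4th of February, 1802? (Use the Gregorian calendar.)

Thursday

Doomsday rule: the anchor day for the 1800s is Friday. For year 02: 2÷12 = 0 r 2, and 2÷4 = 0, so 0+2+0 = 2.
Friday + 2 ≡ Sunday — that's 1802's doomsday.
In February the doomsday date is Feb 28 (1802 is not a leap year).
Feb 4 is 24 days before Feb 28; 24 mod 7 = 3, so Sunday − 3 = Thursday.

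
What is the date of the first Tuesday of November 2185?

November 1, 2185

November 1, 2185 is a Tuesday.
The first Tuesday is therefore November 1 (same day).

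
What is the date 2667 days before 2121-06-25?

March 7, 2114

−365 (one year) → Jun 25, 2120 (2302 left).
−366 (one year; includes Feb 29, 2120) → Jun 25, 2119 (1936 left).
−365 (one year) → Jun 25, 2118 (1571 left).
−365 (one year) → Jun 25, 2117 (1206 left).
−365 (one year) → Jun 25, 2116 (841 left).
−366 (one year; includes Feb 29, 2116) → Jun 25, 2115 (475 left).
−365 (one year) → Jun 25, 2114 (110 left).
−25 → May 31, 2114 (end of May, 31 days; 85 left).
−31 → Apr 30, 2114 (end of Apr, 30 days; 54 left).
−30 → Mar 31, 2114 (end of Mar, 31 days; 24 left).
−24 → Mar 7, 2114.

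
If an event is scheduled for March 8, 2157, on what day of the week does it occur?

Tuesday

Doomsday rule: the anchor day for the 2100s is Sunday. For year 57: 57÷12 = 4 r 9, and 9÷4 = 2, so 4+9+2 = 15.
Sunday + 15 ≡ Monday — that's 2157's doomsday.
In March the doomsday date is Mar 14.
Mar 8 is 6 days before Mar 14; 6 mod 7 = 6, so Monday − 6 = Tuesday.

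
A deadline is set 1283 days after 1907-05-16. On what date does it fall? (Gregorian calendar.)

November 19, 1910

+366 (one year; includes Feb 29, 1908) → May 16, 1908 (917 left).
+365 (one year) → May 16, 1909 (552 left).
+365 (one year) → May 16, 1910 (187 left).
May has 31 days: +16 → Jun 1, 1910 (171 left).
Jun has 30 days: +30 → Jul 1, 1910 (141 left).
Jul has 31 days: +31 → Aug 1, 1910 (110 left).
Aug has 31 days: +31 → Sep 1, 1910 (79 left).
Sep has 30 days: +30 → Oct 1, 1910 (49 left).
Oct has 31 days: +31 → Nov 1, 1910 (18 left).
+18 → Nov 19, 1910.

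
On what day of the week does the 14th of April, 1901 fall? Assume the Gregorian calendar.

Sunday

Doomsday rule: the anchor day for the 1900s is Wednesday. For year 01: 1÷12 = 0 r 1, and 1÷4 = 0, so 0+1+0 = 1.
Wednesday + 1 ≡ Thursday — that's 1901's doomsday.
In April the doomsday date is Apr 4.
Apr 14 is 10 days after Apr 4; 10 mod 7 = 3, so Thursday + 3 = Sunday.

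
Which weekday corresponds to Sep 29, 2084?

Friday

January 1, 2084 is a Saturday.
Jan 1, 2084 → Feb 1, 2084: 31 days (January has 31).
Feb 1, 2084 → Mar 1, 2084: 29 days (February has 29).
Mar 1, 2084 → Apr 1, 2084: 31 days (March has 31).
Apr 1, 2084 → May 1, 2084: 30 days (April has 30).
May 1, 2084 → Jun 1, 2084: 31 days (May has 31).
Jun 1, 2084 → Jul 1, 2084: 30 days (June has 30).
Jul 1, 2084 → Aug 1, 2084: 31 days (July has 31).
Aug 1, 2084 → Sep 1, 2084: 31 days (August has 31).
Sep 1, 2084 → Sep 29, 2084: 28 days.
Total: 272 days.
272 mod 7 = 6, so Saturday + 6 = Friday.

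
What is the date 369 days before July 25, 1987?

July 21, 1986

−25 → Jun 30, 1987 (end of Jun, 30 days; 344 left).
−30 → May 31, 1987 (end of May, 31 days; 314 left).
−31 → Apr 30, 1987 (end of Apr, 30 days; 283 left).
−30 → Mar 31, 1987 (end of Mar, 31 days; 253 left).
−31 → Feb 28, 1987 (end of Feb, 28 days; 222 left).
−28 → Jan 31, 1987 (end of Jan, 31 days; 194 left).
−31 → Dec 31, 1986 (end of Dec, 31 days; 163 left).
−31 → Nov 30, 1986 (end of Nov, 30 days; 132 left).
−30 → Oct 31, 1986 (end of Oct, 31 days; 102 left).
−31 → Sep 30, 1986 (end of Sep, 30 days; 71 left).
−30 → Aug 31, 1986 (end of Aug, 31 days; 41 left).
−31 → Jul 31, 1986 (end of Jul, 31 days; 10 left).
−10 → Jul 21, 1986.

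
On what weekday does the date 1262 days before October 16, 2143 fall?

First find the weekday of Oct 16, 2143. Doomsday rule: the anchor day for the 2100s is Sunday. For year 43: 43÷12 = 3 r 7, and 7÷4 = 1, so 3+7+1 = 11.
Sunday + 11 ≡ Thursday — that's 2143's doomsday.
In October the doomsday date is Oct 10.
Oct 16 is 6 days after Oct 10; 6 mod 7 = 6, so Thursday + 6 = Wednesday.
1262 mod 7 = 2, so 1262 days before a Wednesday is Wednesday − 2 = Monday.

Monday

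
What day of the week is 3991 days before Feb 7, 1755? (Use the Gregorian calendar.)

Feb 7, 1755 is a Friday.
3991 mod 7 = 1, so 3991 days before a Friday is Friday − 1 = Thursday.

Thursday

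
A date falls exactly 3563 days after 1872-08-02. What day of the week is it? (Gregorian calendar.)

Friday

First find the weekday of Aug 2, 1872. Doomsday rule: the anchor day for the 1800s is Friday. For year 72: 72÷12 = 6 r 0, and 0÷4 = 0, so 6+0+0 = 6.
Friday + 6 ≡ Thursday — that's 1872's doomsday.
In August the doomsday date is Aug 8.
Aug 2 is 6 days before Aug 8; 6 mod 7 = 6, so Thursday − 6 = Friday.
3563 mod 7 = 0, so 3563 days after a Friday is Friday + 0 = Friday.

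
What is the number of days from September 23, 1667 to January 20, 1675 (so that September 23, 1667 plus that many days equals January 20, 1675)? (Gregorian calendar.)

Sep 23, 1667 → Sep 23, 1668: 366 days (Feb 29, 1668 is in that span).
Sep 23, 1668 → Sep 23, 1669: 365 days.
Sep 23, 1669 → Sep 23, 1670: 365 days.
Sep 23, 1670 → Sep 23, 1671: 365 days.
Sep 23, 1671 → Sep 23, 1672: 366 days (Feb 29, 1672 is in that span).
Sep 23, 1672 → Sep 23, 1673: 365 days.
Sep 23, 1673 → Sep 23, 1674: 365 days.
Sep 23, 1674 → Oct 23, 1674: 30 days (September has 30).
Oct 23, 1674 → Nov 23, 1674: 31 days (October has 31).
Nov 23, 1674 → Dec 23, 1674: 30 days (November has 30).
Dec 23, 1674 → Jan 20, 1675: 28 days.
Total: 2676 days.

2676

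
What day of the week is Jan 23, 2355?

Sunday

Doomsday rule: the anchor day for the 2300s is Wednesday. For year 55: 55÷12 = 4 r 7, and 7÷4 = 1, so 4+7+1 = 12.
Wednesday + 12 ≡ Monday — that's 2355's doomsday.
In January the doomsday date is Jan 3 (2355 is not a leap year).
Jan 23 is 20 days after Jan 3; 20 mod 7 = 6, so Monday + 6 = Sunday.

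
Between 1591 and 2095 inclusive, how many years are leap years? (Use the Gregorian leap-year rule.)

123

Multiples of 4 in [1591,2095]: 126.
Of those, multiples of 100: 5 (not leap unless ÷400).
Multiples of 400: 2.
Leap years = 126 − 5 + 2 = 123.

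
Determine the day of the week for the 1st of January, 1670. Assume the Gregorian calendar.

Doomsday rule: the anchor day for the 1600s is Tuesday. For year 70: 70÷12 = 5 r 10, and 10÷4 = 2, so 5+10+2 = 17.
Tuesday + 17 ≡ Friday — that's 1670's doomsday.
In January the doomsday date is Jan 3 (1670 is not a leap year).
Jan 1 is 2 days before Jan 3; 2 mod 7 = 2, so Friday − 2 = Wednesday.

Wednesday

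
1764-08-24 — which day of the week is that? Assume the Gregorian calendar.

Doomsday rule: the anchor day for the 1700s is Sunday. For year 64: 64÷12 = 5 r 4, and 4÷4 = 1, so 5+4+1 = 10.
Sunday + 10 ≡ Wednesday — that's 1764's doomsday.
In August the doomsday date is Aug 8.
Aug 24 is 16 days after Aug 8; 16 mod 7 = 2, so Wednesday + 2 = Friday.

Friday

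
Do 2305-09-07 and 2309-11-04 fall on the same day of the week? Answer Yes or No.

Yes

From Sep 7, 2305 to Nov 4, 2309 is 1519 days.
1519 mod 7 = 0, so they are the same weekday.
(Sep 7, 2305 is a Thursday; Nov 4, 2309 is a Thursday.)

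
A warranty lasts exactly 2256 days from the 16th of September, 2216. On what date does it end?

+365 (one year) → Sep 16, 2217 (1891 left).
+365 (one year) → Sep 16, 2218 (1526 left).
+365 (one year) → Sep 16, 2219 (1161 left).
+366 (one year; includes Feb 29, 2220) → Sep 16, 2220 (795 left).
+365 (one year) → Sep 16, 2221 (430 left).
+365 (one year) → Sep 16, 2222 (65 left).
Sep has 30 days: +15 → Oct 1, 2222 (50 left).
Oct has 31 days: +31 → Nov 1, 2222 (19 left).
+19 → Nov 20, 2222.

November 20, 2222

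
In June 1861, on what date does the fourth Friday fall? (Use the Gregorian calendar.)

June 1, 1861 is a Saturday.
The first Friday is therefore June 7 (6 days later).
The fourth Friday is 7 + 3×7 = June 28.

June 28, 1861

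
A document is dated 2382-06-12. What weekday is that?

Doomsday rule: the anchor day for the 2300s is Wednesday. For year 82: 82÷12 = 6 r 10, and 10÷4 = 2, so 6+10+2 = 18.
Wednesday + 18 ≡ Sunday — that's 2382's doomsday.
In June the doomsday date is Jun 6.
Jun 12 is 6 days after Jun 6; 6 mod 7 = 6, so Sunday + 6 = Saturday.

Saturday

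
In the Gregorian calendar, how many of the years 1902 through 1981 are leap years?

Multiples of 4 in [1902,1981]: 20.
Of those, multiples of 100: 0 (not leap unless ÷400).
Multiples of 400: 0.
Leap years = 20 − 0 + 0 = 20.

20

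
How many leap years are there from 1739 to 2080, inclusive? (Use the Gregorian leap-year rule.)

Multiples of 4 in [1739,2080]: 86.
Of those, multiples of 100: 3 (not leap unless ÷400).
Multiples of 400: 1.
Leap years = 86 − 3 + 1 = 84.

84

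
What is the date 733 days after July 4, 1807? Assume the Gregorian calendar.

+366 (one year; includes Feb 29, 1808) → Jul 4, 1808 (367 left).
Jul has 31 days: +28 → Aug 1, 1808 (339 left).
Aug has 31 days: +31 → Sep 1, 1808 (308 left).
Sep has 30 days: +30 → Oct 1, 1808 (278 left).
Oct has 31 days: +31 → Nov 1, 1808 (247 left).
Nov has 30 days: +30 → Dec 1, 1808 (217 left).
Dec has 31 days: +31 → Jan 1, 1809 (186 left).
Jan has 31 days: +31 → Feb 1, 1809 (155 left).
Feb has 28 days: +28 → Mar 1, 1809 (127 left).
Mar has 31 days: +31 → Apr 1, 1809 (96 left).
Apr has 30 days: +30 → May 1, 1809 (66 left).
May has 31 days: +31 → Jun 1, 1809 (35 left).
Jun has 30 days: +30 → Jul 1, 1809 (5 left).
+5 → Jul 6, 1809.

July 6, 1809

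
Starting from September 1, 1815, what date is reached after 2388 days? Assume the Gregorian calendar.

+366 (one year; includes Feb 29, 1816) → Sep 1, 1816 (2022 left).
+365 (one year) → Sep 1, 1817 (1657 left).
+365 (one year) → Sep 1, 1818 (1292 left).
+365 (one year) → Sep 1, 1819 (927 left).
+366 (one year; includes Feb 29, 1820) → Sep 1, 1820 (561 left).
+365 (one year) → Sep 1, 1821 (196 left).
Sep has 30 days: +30 → Oct 1, 1821 (166 left).
Oct has 31 days: +31 → Nov 1, 1821 (135 left).
Nov has 30 days: +30 → Dec 1, 1821 (105 left).
Dec has 31 days: +31 → Jan 1, 1822 (74 left).
Jan has 31 days: +31 → Feb 1, 1822 (43 left).
Feb has 28 days: +28 → Mar 1, 1822 (15 left).
+15 → Mar 16, 1822.

March 16, 1822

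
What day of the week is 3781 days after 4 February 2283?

First find the weekday of Feb 4, 2283. Doomsday rule: the anchor day for the 2200s is Friday. For year 83: 83÷12 = 6 r 11, and 11÷4 = 2, so 6+11+2 = 19.
Friday + 19 ≡ Wednesday — that's 2283's doomsday.
In February the doomsday date is Feb 28 (2283 is not a leap year).
Feb 4 is 24 days before Feb 28; 24 mod 7 = 3, so Wednesday − 3 = Sunday.
3781 mod 7 = 1, so 3781 days after a Sunday is Sunday + 1 = Monday.

Monday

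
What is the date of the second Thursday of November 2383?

November 10, 2383

November 1, 2383 is a Tuesday.
The first Thursday is therefore November 3 (2 days later).
The second Thursday is 3 + 1×7 = November 10.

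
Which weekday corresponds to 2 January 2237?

Doomsday rule: the anchor day for the 2200s is Friday. For year 37: 37÷12 = 3 r 1, and 1÷4 = 0, so 3+1+0 = 4.
Friday + 4 ≡ Tuesday — that's 2237's doomsday.
In January the doomsday date is Jan 3 (2237 is not a leap year).
Jan 2 is 1 day before Jan 3; 1 mod 7 = 1, so Tuesday − 1 = Monday.

Monday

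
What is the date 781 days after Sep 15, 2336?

+365 (one year) → Sep 15, 2337 (416 left).
+365 (one year) → Sep 15, 2338 (51 left).
Sep has 30 days: +16 → Oct 1, 2338 (35 left).
Oct has 31 days: +31 → Nov 1, 2338 (4 left).
+4 → Nov 5, 2338.

November 5, 2338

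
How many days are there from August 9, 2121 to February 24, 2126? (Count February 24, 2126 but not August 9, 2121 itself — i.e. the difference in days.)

Aug 9, 2121 → Aug 9, 2122: 365 days.
Aug 9, 2122 → Aug 9, 2123: 365 days.
Aug 9, 2123 → Aug 9, 2124: 366 days (Feb 29, 2124 is in that span).
Aug 9, 2124 → Aug 9, 2125: 365 days.
Aug 9, 2125 → Sep 9, 2125: 31 days (August has 31).
Sep 9, 2125 → Oct 9, 2125: 30 days (September has 30).
Oct 9, 2125 → Nov 9, 2125: 31 days (October has 31).
Nov 9, 2125 → Dec 9, 2125: 30 days (November has 30).
Dec 9, 2125 → Jan 9, 2126: 31 days (December has 31).
Jan 9, 2126 → Feb 9, 2126: 31 days (January has 31).
Feb 9, 2126 → Feb 24, 2126: 15 days.
Total: 1660 days.

1660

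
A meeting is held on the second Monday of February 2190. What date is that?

February 1, 2190 is a Monday.
The first Monday is therefore February 1 (same day).
The second Monday is 1 + 1×7 = February 8.

February 8, 2190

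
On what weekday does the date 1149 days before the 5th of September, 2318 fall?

First find the weekday of Sep 5, 2318. Doomsday rule: the anchor day for the 2300s is Wednesday. For year 18: 18÷12 = 1 r 6, and 6÷4 = 1, so 1+6+1 = 8.
Wednesday + 8 ≡ Thursday — that's 2318's doomsday.
In September the doomsday date is Sep 5.
Sep 5 is the doomsday itself: Thursday.
1149 mod 7 = 1, so 1149 days before a Thursday is Thursday − 1 = Wednesday.

Wednesday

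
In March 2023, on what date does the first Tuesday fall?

March 1, 2023 is a Wednesday.
The first Tuesday is therefore March 7 (6 days later).

March 7, 2023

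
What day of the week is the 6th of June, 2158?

Tuesday

Doomsday rule: the anchor day for the 2100s is Sunday. For year 58: 58÷12 = 4 r 10, and 10÷4 = 2, so 4+10+2 = 16.
Sunday + 16 ≡ Tuesday — that's 2158's doomsday.
In June the doomsday date is Jun 6.
Jun 6 is the doomsday itself: Tuesday.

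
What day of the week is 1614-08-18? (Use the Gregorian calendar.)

Monday

Doomsday rule: the anchor day for the 1600s is Tuesday. For year 14: 14÷12 = 1 r 2, and 2÷4 = 0, so 1+2+0 = 3.
Tuesday + 3 ≡ Friday — that's 1614's doomsday.
In August the doomsday date is Aug 8.
Aug 18 is 10 days after Aug 8; 10 mod 7 = 3, so Friday + 3 = Monday.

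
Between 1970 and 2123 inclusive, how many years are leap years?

Multiples of 4 in [1970,2123]: 38.
Of those, multiples of 100: 2 (not leap unless ÷400).
Multiples of 400: 1.
Leap years = 38 − 2 + 1 = 37.

37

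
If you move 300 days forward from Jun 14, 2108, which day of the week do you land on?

First find the weekday of Jun 14, 2108. Doomsday rule: the anchor day for the 2100s is Sunday. For year 08: 8÷12 = 0 r 8, and 8÷4 = 2, so 0+8+2 = 10.
Sunday + 10 ≡ Wednesday — that's 2108's doomsday.
In June the doomsday date is Jun 6.
Jun 14 is 8 days after Jun 6; 8 mod 7 = 1, so Wednesday + 1 = Thursday.
300 mod 7 = 6, so 300 days after a Thursday is Thursday + 6 = Wednesday.

Wednesday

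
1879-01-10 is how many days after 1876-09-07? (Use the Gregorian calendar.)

855

Sep 7, 1876 → Sep 7, 1877: 365 days.
Sep 7, 1877 → Sep 7, 1878: 365 days.
Sep 7, 1878 → Oct 7, 1878: 30 days (September has 30).
Oct 7, 1878 → Nov 7, 1878: 31 days (October has 31).
Nov 7, 1878 → Dec 7, 1878: 30 days (November has 30).
Dec 7, 1878 → Jan 7, 1879: 31 days (December has 31).
Jan 7, 1879 → Jan 10, 1879: 3 days.
Total: 855 days.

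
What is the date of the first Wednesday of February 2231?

February 1, 2231 is a Tuesday.
The first Wednesday is therefore February 2 (1 days later).

February 2, 2231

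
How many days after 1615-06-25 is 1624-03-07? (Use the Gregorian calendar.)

Jun 25, 1615 → Jun 25, 1616: 366 days (Feb 29, 1616 is in that span).
Jun 25, 1616 → Jun 25, 1617: 365 days.
Jun 25, 1617 → Jun 25, 1618: 365 days.
Jun 25, 1618 → Jun 25, 1619: 365 days.
Jun 25, 1619 → Jun 25, 1620: 366 days (Feb 29, 1620 is in that span).
Jun 25, 1620 → Jun 25, 1621: 365 days.
Jun 25, 1621 → Jun 25, 1622: 365 days.
Jun 25, 1622 → Jun 25, 1623: 365 days.
Jun 25, 1623 → Jul 25, 1623: 30 days (June has 30).
Jul 25, 1623 → Aug 25, 1623: 31 days (July has 31).
Aug 25, 1623 → Sep 25, 1623: 31 days (August has 31).
Sep 25, 1623 → Oct 25, 1623: 30 days (September has 30).
Oct 25, 1623 → Nov 25, 1623: 31 days (October has 31).
Nov 25, 1623 → Dec 25, 1623: 30 days (November has 30).
Dec 25, 1623 → Jan 25, 1624: 31 days (December has 31).
Jan 25, 1624 → Feb 25, 1624: 31 days (January has 31).
Feb 25, 1624 → Mar 7, 1624: 11 days.
Total: 3178 days.

3178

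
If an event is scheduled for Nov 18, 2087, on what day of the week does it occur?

Doomsday rule: the anchor day for the 2000s is Tuesday. For year 87: 87÷12 = 7 r 3, and 3÷4 = 0, so 7+3+0 = 10.
Tuesday + 10 ≡ Friday — that's 2087's doomsday.
In November the doomsday date is Nov 7.
Nov 18 is 11 days after Nov 7; 11 mod 7 = 4, so Friday + 4 = Tuesday.

Tuesday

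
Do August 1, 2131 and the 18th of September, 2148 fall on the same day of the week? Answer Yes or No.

Yes

From Aug 1, 2131 to Sep 18, 2148 is 6258 days.
6258 mod 7 = 0, so they are the same weekday.
(Aug 1, 2131 is a Wednesday; Sep 18, 2148 is a Wednesday.)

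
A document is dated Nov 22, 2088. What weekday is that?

Doomsday rule: the anchor day for the 2000s is Tuesday. For year 88: 88÷12 = 7 r 4, and 4÷4 = 1, so 7+4+1 = 12.
Tuesday + 12 ≡ Sunday — that's 2088's doomsday.
In November the doomsday date is Nov 7.
Nov 22 is 15 days after Nov 7; 15 mod 7 = 1, so Sunday + 1 = Monday.

Monday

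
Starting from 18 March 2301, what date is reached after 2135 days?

January 21, 2307

+365 (one year) → Mar 18, 2302 (1770 left).
+365 (one year) → Mar 18, 2303 (1405 left).
+366 (one year; includes Feb 29, 2304) → Mar 18, 2304 (1039 left).
+365 (one year) → Mar 18, 2305 (674 left).
+365 (one year) → Mar 18, 2306 (309 left).
Mar has 31 days: +14 → Apr 1, 2306 (295 left).
Apr has 30 days: +30 → May 1, 2306 (265 left).
May has 31 days: +31 → Jun 1, 2306 (234 left).
Jun has 30 days: +30 → Jul 1, 2306 (204 left).
Jul has 31 days: +31 → Aug 1, 2306 (173 left).
Aug has 31 days: +31 → Sep 1, 2306 (142 left).
Sep has 30 days: +30 → Oct 1, 2306 (112 left).
Oct has 31 days: +31 → Nov 1, 2306 (81 left).
Nov has 30 days: +30 → Dec 1, 2306 (51 left).
Dec has 31 days: +31 → Jan 1, 2307 (20 left).
+20 → Jan 21, 2307.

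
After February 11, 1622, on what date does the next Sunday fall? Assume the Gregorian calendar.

Feb 11, 1622 is a Friday.
From Friday to the next Sunday is 2 days.
Feb 11, 1622 + 2 = Feb 13, 1622.

February 13, 1622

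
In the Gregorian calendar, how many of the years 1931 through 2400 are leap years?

Multiples of 4 in [1931,2400]: 118.
Of those, multiples of 100: 5 (not leap unless ÷400).
Multiples of 400: 2.
Leap years = 118 − 5 + 2 = 115.

115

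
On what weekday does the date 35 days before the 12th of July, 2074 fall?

First find the weekday of Jul 12, 2074. Doomsday rule: the anchor day for the 2000s is Tuesday. For year 74: 74÷12 = 6 r 2, and 2÷4 = 0, so 6+2+0 = 8.
Tuesday + 8 ≡ Wednesday — that's 2074's doomsday.
In July the doomsday date is Jul 11.
Jul 12 is 1 day after Jul 11; 1 mod 7 = 1, so Wednesday + 1 = Thursday.
35 mod 7 = 0, so 35 days before a Thursday is Thursday − 0 = Thursday.

Thursday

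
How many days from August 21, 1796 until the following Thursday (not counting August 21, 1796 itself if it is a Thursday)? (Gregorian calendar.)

Aug 21, 1796 is a Sunday.
From Sunday to the next Thursday is 4 days.

4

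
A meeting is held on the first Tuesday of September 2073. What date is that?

September 5, 2073

September 1, 2073 is a Friday.
The first Tuesday is therefore September 5 (4 days later).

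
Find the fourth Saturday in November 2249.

November 24, 2249

November 1, 2249 is a Thursday.
The first Saturday is therefore November 3 (2 days later).
The fourth Saturday is 3 + 3×7 = November 24.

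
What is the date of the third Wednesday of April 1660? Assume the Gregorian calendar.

April 21, 1660

April 1, 1660 is a Thursday.
The first Wednesday is therefore April 7 (6 days later).
The third Wednesday is 7 + 2×7 = April 21.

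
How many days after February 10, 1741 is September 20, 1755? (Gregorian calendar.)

5335

Feb 10, 1741 → Feb 10, 1742: 365 days.
Feb 10, 1742 → Feb 10, 1743: 365 days.
Feb 10, 1743 → Feb 10, 1744: 365 days.
Feb 10, 1744 → Feb 10, 1745: 366 days (Feb 29, 1744 is in that span).
Feb 10, 1745 → Feb 10, 1746: 365 days.
Feb 10, 1746 → Feb 10, 1747: 365 days.
Feb 10, 1747 → Feb 10, 1748: 365 days.
Feb 10, 1748 → Feb 10, 1749: 366 days (Feb 29, 1748 is in that span).
Feb 10, 1749 → Feb 10, 1750: 365 days.
Feb 10, 1750 → Feb 10, 1751: 365 days.
Feb 10, 1751 → Feb 10, 1752: 365 days.
Feb 10, 1752 → Feb 10, 1753: 366 days (Feb 29, 1752 is in that span).
Feb 10, 1753 → Feb 10, 1754: 365 days.
Feb 10, 1754 → Feb 10, 1755: 365 days.
Feb 10, 1755 → Mar 10, 1755: 28 days (February has 28).
Mar 10, 1755 → Apr 10, 1755: 31 days (March has 31).
Apr 10, 1755 → May 10, 1755: 30 days (April has 30).
May 10, 1755 → Jun 10, 1755: 31 days (May has 31).
Jun 10, 1755 → Jul 10, 1755: 30 days (June has 30).
Jul 10, 1755 → Aug 10, 1755: 31 days (July has 31).
Aug 10, 1755 → Sep 10, 1755: 31 days (August has 31).
Sep 10, 1755 → Sep 20, 1755: 10 days.
Total: 5335 days.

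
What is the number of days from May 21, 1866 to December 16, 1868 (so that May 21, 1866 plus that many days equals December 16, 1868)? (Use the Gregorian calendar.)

May 21, 1866 → May 21, 1867: 365 days.
May 21, 1867 → May 21, 1868: 366 days (Feb 29, 1868 is in that span).
May 21, 1868 → Jun 21, 1868: 31 days (May has 31).
Jun 21, 1868 → Jul 21, 1868: 30 days (June has 30).
Jul 21, 1868 → Aug 21, 1868: 31 days (July has 31).
Aug 21, 1868 → Sep 21, 1868: 31 days (August has 31).
Sep 21, 1868 → Oct 21, 1868: 30 days (September has 30).
Oct 21, 1868 → Nov 21, 1868: 31 days (October has 31).
Nov 21, 1868 → Dec 16, 1868: 25 days.
Total: 940 days.

940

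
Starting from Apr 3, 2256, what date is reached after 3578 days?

+365 (one year) → Apr 3, 2257 (3213 left).
+365 (one year) → Apr 3, 2258 (2848 left).
+365 (one year) → Apr 3, 2259 (2483 left).
+366 (one year; includes Feb 29, 2260) → Apr 3, 2260 (2117 left).
+365 (one year) → Apr 3, 2261 (1752 left).
+365 (one year) → Apr 3, 2262 (1387 left).
+365 (one year) → Apr 3, 2263 (1022 left).
+366 (one year; includes Feb 29, 2264) → Apr 3, 2264 (656 left).
+365 (one year) → Apr 3, 2265 (291 left).
Apr has 30 days: +28 → May 1, 2265 (263 left).
May has 31 days: +31 → Jun 1, 2265 (232 left).
Jun has 30 days: +30 → Jul 1, 2265 (202 left).
Jul has 31 days: +31 → Aug 1, 2265 (171 left).
Aug has 31 days: +31 → Sep 1, 2265 (140 left).
Sep has 30 days: +30 → Oct 1, 2265 (110 left).
Oct has 31 days: +31 → Nov 1, 2265 (79 left).
Nov has 30 days: +30 → Dec 1, 2265 (49 left).
Dec has 31 days: +31 → Jan 1, 2266 (18 left).
+18 → Jan 19, 2266.

January 19, 2266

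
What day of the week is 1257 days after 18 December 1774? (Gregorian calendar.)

Thursday

Dec 18, 1774 is a Sunday.
1257 mod 7 = 4, so 1257 days after a Sunday is Sunday + 4 = Thursday.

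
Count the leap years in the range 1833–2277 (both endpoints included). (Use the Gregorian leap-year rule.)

Multiples of 4 in [1833,2277]: 111.
Of those, multiples of 100: 4 (not leap unless ÷400).
Multiples of 400: 1.
Leap years = 111 − 4 + 1 = 108.

108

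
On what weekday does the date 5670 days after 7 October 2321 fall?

Oct 7, 2321 is a Friday.
5670 mod 7 = 0, so 5670 days after a Friday is Friday + 0 = Friday.

Friday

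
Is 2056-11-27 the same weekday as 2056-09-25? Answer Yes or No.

From Sep 25, 2056 to Nov 27, 2056 is 63 days.
63 mod 7 = 0, so they are the same weekday.
(Sep 25, 2056 is a Monday; Nov 27, 2056 is a Monday.)

Yes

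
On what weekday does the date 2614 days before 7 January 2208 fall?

Monday

Jan 7, 2208 is a Thursday.
2614 mod 7 = 3, so 2614 days before a Thursday is Thursday − 3 = Monday.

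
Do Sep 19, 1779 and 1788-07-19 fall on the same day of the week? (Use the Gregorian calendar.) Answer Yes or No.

No

From Sep 19, 1779 to Jul 19, 1788 is 3226 days.
3226 mod 7 = 6, so they are different weekdays.
(Sep 19, 1779 is a Sunday; Jul 19, 1788 is a Saturday.)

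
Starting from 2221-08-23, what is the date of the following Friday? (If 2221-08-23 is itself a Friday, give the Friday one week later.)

August 24, 2221

Aug 23, 2221 is a Thursday.
From Thursday to the next Friday is 1 day.
Aug 23, 2221 + 1 = Aug 24, 2221.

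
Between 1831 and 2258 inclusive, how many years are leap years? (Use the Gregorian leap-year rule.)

Multiples of 4 in [1831,2258]: 107.
Of those, multiples of 100: 4 (not leap unless ÷400).
Multiples of 400: 1.
Leap years = 107 − 4 + 1 = 104.

104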